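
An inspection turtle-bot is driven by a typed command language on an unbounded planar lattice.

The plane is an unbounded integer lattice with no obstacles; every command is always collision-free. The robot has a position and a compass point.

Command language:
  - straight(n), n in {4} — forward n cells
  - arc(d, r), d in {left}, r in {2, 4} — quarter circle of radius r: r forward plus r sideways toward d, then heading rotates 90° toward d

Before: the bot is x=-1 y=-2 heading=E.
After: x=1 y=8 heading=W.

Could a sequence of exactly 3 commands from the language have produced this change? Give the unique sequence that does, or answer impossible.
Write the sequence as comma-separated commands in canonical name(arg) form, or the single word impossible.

arc(left, 4), straight(4), arc(left, 2)

key: running arc(left, 2) before arc(left, 4) would end elsewhere — order is forced
t0: x=-1 y=-2 heading=E
1. arc(left, 4) → x=3 y=2 heading=N
2. straight(4) → x=3 y=6 heading=N
3. arc(left, 2) → x=1 y=8 heading=W
uniquely the one of 27 3-step routes that fits.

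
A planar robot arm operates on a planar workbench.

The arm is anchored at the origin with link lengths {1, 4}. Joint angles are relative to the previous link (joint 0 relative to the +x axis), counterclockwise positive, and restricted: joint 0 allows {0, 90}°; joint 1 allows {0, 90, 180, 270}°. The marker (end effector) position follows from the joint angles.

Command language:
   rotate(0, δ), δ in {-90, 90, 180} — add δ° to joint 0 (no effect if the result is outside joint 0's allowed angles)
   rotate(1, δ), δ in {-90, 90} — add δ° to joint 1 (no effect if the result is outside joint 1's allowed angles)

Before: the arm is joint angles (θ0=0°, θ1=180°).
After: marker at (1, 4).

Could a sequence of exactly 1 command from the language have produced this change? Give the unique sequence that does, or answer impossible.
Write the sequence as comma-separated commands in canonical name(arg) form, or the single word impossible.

rotate(1, -90)

initial: joint angles (θ0=0°, θ1=180°)
step 1 (rotate(1, -90)): joint angles (θ0=0°, θ1=90°)
no other 1-command option fits: unique.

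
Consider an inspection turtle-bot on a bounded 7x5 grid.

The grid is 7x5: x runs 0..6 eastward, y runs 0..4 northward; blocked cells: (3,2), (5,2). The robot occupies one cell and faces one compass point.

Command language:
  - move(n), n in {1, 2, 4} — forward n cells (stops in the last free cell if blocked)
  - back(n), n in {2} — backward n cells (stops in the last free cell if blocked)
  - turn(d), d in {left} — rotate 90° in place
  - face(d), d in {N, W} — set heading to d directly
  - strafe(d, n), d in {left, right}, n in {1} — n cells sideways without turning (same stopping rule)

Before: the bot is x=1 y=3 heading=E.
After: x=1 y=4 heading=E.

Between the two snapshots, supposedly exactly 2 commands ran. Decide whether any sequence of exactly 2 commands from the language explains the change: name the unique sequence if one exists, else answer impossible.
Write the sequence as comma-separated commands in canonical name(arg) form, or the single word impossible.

strafe(left, 1), strafe(left, 1)

key: the second strafe(left, 1) runs into the grid edge before its full distance
t0: x=1 y=3 heading=E
1. strafe(left, 1) → x=1 y=4 heading=E
2. strafe(left, 1) → x=1 y=4 heading=E
no other 2-command option fits: unique.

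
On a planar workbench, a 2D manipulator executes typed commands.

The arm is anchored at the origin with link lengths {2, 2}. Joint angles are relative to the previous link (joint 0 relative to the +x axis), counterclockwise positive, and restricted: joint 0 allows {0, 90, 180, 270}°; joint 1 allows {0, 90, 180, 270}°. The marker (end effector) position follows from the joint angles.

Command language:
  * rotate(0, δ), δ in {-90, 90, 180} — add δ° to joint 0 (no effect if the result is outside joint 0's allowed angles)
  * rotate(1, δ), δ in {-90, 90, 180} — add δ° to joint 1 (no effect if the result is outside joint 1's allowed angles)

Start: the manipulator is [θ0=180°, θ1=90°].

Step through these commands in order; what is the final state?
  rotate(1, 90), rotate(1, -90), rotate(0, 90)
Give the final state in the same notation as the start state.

[θ0=270°, θ1=90°]

start: [θ0=180°, θ1=90°]
[1] after rotate(1, 90): [θ0=180°, θ1=180°]
[2] after rotate(1, -90): [θ0=180°, θ1=90°]
[3] after rotate(0, 90): [θ0=270°, θ1=90°]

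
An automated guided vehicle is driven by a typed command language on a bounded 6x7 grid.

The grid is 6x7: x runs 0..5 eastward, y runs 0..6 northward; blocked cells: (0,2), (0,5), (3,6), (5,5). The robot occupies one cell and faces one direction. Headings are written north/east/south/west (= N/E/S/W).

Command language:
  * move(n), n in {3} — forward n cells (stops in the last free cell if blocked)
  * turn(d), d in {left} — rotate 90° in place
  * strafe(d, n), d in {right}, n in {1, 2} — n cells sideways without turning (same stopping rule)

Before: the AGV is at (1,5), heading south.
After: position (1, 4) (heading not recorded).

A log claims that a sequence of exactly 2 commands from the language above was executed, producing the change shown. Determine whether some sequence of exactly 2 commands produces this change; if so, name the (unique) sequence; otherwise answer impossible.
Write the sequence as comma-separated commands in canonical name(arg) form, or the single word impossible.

turn(left), strafe(right, 1)

key: order matters: swapping turn(left) and strafe(right, 1) lands elsewhere
from: at (1,5), heading south
1. turn(left) → at (1,5), heading east
2. strafe(right, 1) → at (1,4), heading east
all 16 alternatives checked — unique.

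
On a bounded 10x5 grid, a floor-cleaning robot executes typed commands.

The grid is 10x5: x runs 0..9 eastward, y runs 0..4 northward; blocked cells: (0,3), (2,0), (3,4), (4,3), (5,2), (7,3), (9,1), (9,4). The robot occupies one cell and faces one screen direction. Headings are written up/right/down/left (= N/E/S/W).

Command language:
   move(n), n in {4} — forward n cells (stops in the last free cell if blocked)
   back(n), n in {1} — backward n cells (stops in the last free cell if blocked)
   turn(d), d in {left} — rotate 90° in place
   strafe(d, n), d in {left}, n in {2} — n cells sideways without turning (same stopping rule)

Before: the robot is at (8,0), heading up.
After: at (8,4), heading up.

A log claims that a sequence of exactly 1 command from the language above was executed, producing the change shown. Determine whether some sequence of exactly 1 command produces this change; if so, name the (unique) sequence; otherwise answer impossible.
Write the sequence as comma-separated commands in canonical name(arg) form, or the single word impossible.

move(4)

key: still facing N — the one step turns nothing
start: at (8,0), heading up
t=1 move(4) ⇒ at (8,4), heading up
no rival 1-sequence matches.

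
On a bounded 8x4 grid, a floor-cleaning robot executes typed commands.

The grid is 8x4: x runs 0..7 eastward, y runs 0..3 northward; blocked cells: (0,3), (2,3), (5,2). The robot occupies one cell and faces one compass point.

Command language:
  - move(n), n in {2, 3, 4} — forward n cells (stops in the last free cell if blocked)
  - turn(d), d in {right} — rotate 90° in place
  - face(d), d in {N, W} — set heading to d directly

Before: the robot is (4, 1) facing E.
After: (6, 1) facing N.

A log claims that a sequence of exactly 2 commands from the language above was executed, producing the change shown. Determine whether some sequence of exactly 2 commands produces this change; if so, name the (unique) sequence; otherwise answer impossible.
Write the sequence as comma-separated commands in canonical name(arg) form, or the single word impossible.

move(2), face(N)

key: order matters: swapping move(2) and face(N) lands elsewhere
begin: (4, 1) facing E
1. move(2) → (6, 1) facing E
2. face(N) → (6, 1) facing N
no rival 2-sequence matches.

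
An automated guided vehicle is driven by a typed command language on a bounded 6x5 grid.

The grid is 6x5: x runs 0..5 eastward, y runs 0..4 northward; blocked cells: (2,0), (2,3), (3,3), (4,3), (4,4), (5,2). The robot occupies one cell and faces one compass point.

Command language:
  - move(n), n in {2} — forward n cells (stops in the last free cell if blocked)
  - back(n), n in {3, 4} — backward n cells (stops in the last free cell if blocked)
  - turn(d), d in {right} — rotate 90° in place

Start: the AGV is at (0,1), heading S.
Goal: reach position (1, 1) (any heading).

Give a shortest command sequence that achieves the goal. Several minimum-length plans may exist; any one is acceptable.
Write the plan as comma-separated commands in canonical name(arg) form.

from: at (0,1), heading S
[1] after turn(right): at (0,1), heading W
[2] after back(3): at (3,1), heading W
[3] after move(2): at (1,1), heading W
minimal: 3 command(s), checked below 3.

turn(right), back(3), move(2)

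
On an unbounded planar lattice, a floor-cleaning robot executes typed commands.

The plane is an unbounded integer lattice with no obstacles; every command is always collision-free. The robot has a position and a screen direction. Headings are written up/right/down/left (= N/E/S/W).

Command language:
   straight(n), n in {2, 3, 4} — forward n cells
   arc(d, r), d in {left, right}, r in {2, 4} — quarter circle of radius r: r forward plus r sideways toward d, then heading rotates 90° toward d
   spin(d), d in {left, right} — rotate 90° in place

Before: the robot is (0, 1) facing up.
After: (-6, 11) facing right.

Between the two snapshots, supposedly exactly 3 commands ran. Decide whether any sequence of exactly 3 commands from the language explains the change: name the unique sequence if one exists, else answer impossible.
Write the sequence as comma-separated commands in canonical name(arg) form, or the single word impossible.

key: position moved to (-6,11) AND the heading swung to E — translation plus rotation needed
begin: (0, 1) facing up
[1] after arc(left, 4): (-4, 5) facing left
[2] after arc(right, 4): (-8, 9) facing up
[3] after arc(right, 2): (-6, 11) facing right
no other 3-command option fits: unique.

arc(left, 4), arc(right, 4), arc(right, 2)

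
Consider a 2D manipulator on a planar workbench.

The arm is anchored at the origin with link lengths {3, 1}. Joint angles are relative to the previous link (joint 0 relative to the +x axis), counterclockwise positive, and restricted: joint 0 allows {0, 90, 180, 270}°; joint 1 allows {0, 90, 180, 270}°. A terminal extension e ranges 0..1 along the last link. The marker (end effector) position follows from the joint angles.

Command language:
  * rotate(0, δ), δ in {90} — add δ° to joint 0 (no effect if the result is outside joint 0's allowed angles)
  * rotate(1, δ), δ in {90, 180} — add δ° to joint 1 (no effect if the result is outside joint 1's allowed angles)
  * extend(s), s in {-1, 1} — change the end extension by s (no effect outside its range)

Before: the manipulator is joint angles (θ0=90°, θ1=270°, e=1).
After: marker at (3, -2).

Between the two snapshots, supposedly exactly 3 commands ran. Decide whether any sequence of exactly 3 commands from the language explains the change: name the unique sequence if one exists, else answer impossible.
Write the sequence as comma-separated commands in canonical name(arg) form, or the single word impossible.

begin: joint angles (θ0=90°, θ1=270°, e=1)
t=1 rotate(0, 90) ⇒ joint angles (θ0=180°, θ1=270°, e=1)
t=2 rotate(0, 90) ⇒ joint angles (θ0=270°, θ1=270°, e=1)
t=3 rotate(0, 90) ⇒ joint angles (θ0=0°, θ1=270°, e=1)
no rival 3-sequence matches.

rotate(0, 90), rotate(0, 90), rotate(0, 90)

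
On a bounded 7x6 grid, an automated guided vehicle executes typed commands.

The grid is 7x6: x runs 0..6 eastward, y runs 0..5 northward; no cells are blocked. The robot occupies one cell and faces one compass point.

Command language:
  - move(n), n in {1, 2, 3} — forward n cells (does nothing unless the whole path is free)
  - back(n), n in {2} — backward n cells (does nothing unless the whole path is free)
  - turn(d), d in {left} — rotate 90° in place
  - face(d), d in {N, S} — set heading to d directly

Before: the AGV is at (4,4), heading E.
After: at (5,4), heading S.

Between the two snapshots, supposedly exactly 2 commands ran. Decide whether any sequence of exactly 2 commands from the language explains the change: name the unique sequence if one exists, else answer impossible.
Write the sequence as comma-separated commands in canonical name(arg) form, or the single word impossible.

key: position moved to (5,4) AND the heading swung to S — translation plus rotation needed
t0: at (4,4), heading E
step 1 (move(1)): at (5,4), heading E
step 2 (face(S)): at (5,4), heading S
no rival 2-sequence matches.

move(1), face(S)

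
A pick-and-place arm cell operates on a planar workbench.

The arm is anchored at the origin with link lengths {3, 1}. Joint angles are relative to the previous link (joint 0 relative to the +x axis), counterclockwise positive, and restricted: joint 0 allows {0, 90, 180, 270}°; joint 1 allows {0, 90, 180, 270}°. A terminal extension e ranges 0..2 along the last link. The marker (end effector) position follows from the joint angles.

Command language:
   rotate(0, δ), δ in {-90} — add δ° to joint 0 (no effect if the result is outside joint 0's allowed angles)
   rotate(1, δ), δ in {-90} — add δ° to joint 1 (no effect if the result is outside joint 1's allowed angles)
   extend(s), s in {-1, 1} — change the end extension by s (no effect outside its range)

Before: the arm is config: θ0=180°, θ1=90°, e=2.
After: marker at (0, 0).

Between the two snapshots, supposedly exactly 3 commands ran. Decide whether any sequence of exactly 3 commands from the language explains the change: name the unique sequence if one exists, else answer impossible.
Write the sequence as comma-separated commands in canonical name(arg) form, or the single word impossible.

rotate(1, -90), rotate(1, -90), rotate(1, -90)

from: config: θ0=180°, θ1=90°, e=2
[1] after rotate(1, -90): config: θ0=180°, θ1=0°, e=2
[2] after rotate(1, -90): config: θ0=180°, θ1=270°, e=2
[3] after rotate(1, -90): config: θ0=180°, θ1=180°, e=2
no rival 3-sequence matches.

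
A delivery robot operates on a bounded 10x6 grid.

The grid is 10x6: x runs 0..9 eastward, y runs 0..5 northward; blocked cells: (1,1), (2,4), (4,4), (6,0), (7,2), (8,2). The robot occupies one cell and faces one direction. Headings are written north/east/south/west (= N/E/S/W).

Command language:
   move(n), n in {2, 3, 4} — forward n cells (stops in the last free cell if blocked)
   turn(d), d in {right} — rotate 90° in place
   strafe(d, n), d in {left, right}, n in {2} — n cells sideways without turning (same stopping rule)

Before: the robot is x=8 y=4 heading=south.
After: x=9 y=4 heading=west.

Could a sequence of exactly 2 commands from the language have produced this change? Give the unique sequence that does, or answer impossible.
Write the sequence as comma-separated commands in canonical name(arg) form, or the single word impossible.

key: strafe(left, 2) runs into the grid edge before its full distance
t0: x=8 y=4 heading=south
step 1 (strafe(left, 2)): x=9 y=4 heading=south
step 2 (turn(right)): x=9 y=4 heading=west
no rival 2-sequence matches.

strafe(left, 2), turn(right)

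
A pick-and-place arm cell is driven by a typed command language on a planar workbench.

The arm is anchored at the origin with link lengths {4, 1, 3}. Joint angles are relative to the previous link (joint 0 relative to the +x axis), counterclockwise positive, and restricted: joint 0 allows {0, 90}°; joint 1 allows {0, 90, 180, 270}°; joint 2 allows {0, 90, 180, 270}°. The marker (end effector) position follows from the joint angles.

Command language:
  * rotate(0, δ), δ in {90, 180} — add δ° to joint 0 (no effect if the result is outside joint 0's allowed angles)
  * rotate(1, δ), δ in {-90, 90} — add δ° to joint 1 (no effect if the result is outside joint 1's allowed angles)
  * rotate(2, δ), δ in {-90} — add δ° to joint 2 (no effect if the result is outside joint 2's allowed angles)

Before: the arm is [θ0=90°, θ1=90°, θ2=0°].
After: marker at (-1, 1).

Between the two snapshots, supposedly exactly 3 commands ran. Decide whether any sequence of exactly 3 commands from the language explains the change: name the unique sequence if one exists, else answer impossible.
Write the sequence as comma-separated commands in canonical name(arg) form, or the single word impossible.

initial: [θ0=90°, θ1=90°, θ2=0°]
t=1 rotate(2, -90) ⇒ [θ0=90°, θ1=90°, θ2=270°]
t=2 rotate(2, -90) ⇒ [θ0=90°, θ1=90°, θ2=180°]
t=3 rotate(2, -90) ⇒ [θ0=90°, θ1=90°, θ2=90°]
no rival 3-sequence matches.

rotate(2, -90), rotate(2, -90), rotate(2, -90)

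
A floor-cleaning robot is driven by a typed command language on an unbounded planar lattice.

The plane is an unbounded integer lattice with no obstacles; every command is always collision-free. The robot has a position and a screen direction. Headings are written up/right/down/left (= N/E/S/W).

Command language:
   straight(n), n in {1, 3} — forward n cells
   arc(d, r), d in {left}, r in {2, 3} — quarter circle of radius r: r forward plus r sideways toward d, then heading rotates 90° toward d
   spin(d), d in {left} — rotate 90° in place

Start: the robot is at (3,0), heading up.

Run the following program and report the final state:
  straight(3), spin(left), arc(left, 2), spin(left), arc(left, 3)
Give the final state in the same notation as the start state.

initial: at (3,0), heading up
t=1 straight(3) ⇒ at (3,3), heading up
t=2 spin(left) ⇒ at (3,3), heading left
t=3 arc(left, 2) ⇒ at (1,1), heading down
t=4 spin(left) ⇒ at (1,1), heading right
t=5 arc(left, 3) ⇒ at (4,4), heading up

at (4,4), heading up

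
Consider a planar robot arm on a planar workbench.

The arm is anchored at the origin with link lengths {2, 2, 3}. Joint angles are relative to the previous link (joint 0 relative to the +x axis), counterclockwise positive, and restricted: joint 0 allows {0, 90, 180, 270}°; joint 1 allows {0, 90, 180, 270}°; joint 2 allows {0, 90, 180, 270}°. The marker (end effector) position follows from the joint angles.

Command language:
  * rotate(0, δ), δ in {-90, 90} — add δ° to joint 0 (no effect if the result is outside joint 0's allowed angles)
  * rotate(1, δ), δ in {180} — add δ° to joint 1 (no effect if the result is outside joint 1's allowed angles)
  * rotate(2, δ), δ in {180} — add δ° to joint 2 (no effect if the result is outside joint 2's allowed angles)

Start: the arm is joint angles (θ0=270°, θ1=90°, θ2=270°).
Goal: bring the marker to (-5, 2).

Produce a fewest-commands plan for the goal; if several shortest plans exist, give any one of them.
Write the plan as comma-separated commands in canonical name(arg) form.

initial: joint angles (θ0=270°, θ1=90°, θ2=270°)
t=1 rotate(2, 180) ⇒ joint angles (θ0=270°, θ1=90°, θ2=90°)
t=2 rotate(0, -90) ⇒ joint angles (θ0=180°, θ1=90°, θ2=90°)
t=3 rotate(1, 180) ⇒ joint angles (θ0=180°, θ1=270°, θ2=90°)
no 2-step plan works, so 3 is optimal.

rotate(2, 180), rotate(0, -90), rotate(1, 180)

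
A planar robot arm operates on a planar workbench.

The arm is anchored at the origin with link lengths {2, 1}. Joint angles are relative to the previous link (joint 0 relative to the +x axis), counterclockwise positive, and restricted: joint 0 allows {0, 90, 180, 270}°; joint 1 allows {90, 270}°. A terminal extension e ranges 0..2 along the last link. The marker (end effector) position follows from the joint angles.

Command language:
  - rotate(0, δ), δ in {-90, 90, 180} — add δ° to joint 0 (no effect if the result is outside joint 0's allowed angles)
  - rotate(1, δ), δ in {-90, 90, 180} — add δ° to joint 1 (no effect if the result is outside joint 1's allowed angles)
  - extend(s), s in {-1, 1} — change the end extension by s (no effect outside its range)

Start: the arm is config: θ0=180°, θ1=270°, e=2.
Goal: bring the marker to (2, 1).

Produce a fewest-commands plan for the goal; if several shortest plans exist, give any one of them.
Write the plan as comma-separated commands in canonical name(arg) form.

initial: config: θ0=180°, θ1=270°, e=2
t=1 rotate(1, 180) ⇒ config: θ0=180°, θ1=90°, e=2
t=2 rotate(0, 180) ⇒ config: θ0=0°, θ1=90°, e=2
t=3 extend(-1) ⇒ config: θ0=0°, θ1=90°, e=1
t=4 extend(-1) ⇒ config: θ0=0°, θ1=90°, e=0
no 3-step plan works, so 4 is optimal.

rotate(1, 180), rotate(0, 180), extend(-1), extend(-1)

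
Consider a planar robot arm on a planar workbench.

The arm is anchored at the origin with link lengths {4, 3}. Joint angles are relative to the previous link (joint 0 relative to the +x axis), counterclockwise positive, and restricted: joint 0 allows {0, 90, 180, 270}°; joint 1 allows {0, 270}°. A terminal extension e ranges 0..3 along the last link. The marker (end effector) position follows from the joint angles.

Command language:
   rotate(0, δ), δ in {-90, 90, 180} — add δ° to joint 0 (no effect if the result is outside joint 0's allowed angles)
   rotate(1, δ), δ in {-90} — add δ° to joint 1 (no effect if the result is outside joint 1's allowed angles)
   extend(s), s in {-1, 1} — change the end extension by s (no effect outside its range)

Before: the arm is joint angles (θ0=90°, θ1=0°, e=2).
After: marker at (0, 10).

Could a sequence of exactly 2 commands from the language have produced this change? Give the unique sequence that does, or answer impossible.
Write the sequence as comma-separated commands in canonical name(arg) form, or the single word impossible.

extend(1), extend(1)

t0: joint angles (θ0=90°, θ1=0°, e=2)
1. extend(1) → joint angles (θ0=90°, θ1=0°, e=3)
2. extend(1) → joint angles (θ0=90°, θ1=0°, e=3)
uniquely the one of 36 2-step routes that fits.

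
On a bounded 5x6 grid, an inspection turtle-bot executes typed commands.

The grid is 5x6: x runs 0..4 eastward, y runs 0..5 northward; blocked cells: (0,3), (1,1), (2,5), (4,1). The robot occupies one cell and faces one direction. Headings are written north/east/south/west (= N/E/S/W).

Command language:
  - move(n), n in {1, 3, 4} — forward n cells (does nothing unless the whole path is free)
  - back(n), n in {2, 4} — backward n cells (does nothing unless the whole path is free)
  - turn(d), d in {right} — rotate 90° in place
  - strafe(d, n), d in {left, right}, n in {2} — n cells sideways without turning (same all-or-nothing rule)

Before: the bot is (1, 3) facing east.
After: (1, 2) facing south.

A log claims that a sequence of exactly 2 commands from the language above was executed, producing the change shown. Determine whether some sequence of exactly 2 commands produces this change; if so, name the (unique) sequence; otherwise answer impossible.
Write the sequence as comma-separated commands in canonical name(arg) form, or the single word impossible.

turn(right), move(1)

key: cell and facing (now S) both changed — the 2 commands mix motion and turning
begin: (1, 3) facing east
step 1 (turn(right)): (1, 3) facing south
step 2 (move(1)): (1, 2) facing south
all 64 alternatives checked — unique.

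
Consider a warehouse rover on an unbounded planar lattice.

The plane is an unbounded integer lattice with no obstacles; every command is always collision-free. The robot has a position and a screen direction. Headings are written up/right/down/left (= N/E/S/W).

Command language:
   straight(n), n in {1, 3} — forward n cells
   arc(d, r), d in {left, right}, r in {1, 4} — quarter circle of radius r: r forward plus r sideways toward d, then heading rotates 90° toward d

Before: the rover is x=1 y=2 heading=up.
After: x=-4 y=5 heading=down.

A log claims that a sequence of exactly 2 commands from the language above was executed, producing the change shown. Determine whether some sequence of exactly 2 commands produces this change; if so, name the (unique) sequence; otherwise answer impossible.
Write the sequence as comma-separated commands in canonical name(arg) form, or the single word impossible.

arc(left, 4), arc(left, 1)

key: position moved to (-4,5) AND the heading swung to S — translation plus rotation needed
t0: x=1 y=2 heading=up
t=1 arc(left, 4) ⇒ x=-3 y=6 heading=left
t=2 arc(left, 1) ⇒ x=-4 y=5 heading=down
uniquely the one of 36 2-step routes that fits.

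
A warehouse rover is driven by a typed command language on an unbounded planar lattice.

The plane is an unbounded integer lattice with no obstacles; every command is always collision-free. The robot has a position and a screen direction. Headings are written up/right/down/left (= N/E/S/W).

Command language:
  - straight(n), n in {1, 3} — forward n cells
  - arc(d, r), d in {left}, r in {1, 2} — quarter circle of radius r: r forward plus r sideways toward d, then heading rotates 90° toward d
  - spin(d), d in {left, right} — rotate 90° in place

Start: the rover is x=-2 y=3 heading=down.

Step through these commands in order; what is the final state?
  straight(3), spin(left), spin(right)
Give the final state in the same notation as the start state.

start: x=-2 y=3 heading=down
1. straight(3) → x=-2 y=0 heading=down
2. spin(left) → x=-2 y=0 heading=right
3. spin(right) → x=-2 y=0 heading=down

x=-2 y=0 heading=down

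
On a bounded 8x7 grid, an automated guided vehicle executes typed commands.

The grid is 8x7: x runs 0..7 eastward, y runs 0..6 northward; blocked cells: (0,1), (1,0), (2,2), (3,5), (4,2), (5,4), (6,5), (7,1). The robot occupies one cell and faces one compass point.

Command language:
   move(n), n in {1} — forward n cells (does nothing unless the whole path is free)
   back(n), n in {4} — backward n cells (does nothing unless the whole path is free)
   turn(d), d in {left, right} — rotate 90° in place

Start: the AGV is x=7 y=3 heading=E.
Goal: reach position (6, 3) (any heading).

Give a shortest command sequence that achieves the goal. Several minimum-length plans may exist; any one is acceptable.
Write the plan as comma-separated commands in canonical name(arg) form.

turn(right), turn(right), move(1)

initial: x=7 y=3 heading=E
[1] after turn(right): x=7 y=3 heading=S
[2] after turn(right): x=7 y=3 heading=W
[3] after move(1): x=6 y=3 heading=W
nothing shorter than 3 reaches the goal.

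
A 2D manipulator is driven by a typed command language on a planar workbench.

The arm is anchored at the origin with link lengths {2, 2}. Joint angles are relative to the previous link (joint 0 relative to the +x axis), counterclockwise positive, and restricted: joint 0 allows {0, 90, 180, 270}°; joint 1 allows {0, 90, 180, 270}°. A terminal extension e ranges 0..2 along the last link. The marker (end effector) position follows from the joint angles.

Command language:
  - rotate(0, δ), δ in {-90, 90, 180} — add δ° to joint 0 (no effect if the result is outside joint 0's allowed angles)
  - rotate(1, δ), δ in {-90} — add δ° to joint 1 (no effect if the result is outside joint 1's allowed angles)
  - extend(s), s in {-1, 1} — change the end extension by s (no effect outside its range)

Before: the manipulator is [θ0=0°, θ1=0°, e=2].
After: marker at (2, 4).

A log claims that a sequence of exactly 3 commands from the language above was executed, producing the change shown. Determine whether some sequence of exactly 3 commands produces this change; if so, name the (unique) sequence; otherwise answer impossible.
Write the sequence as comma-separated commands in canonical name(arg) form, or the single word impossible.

rotate(1, -90), rotate(1, -90), rotate(1, -90)

from: [θ0=0°, θ1=0°, e=2]
t=1 rotate(1, -90) ⇒ [θ0=0°, θ1=270°, e=2]
t=2 rotate(1, -90) ⇒ [θ0=0°, θ1=180°, e=2]
t=3 rotate(1, -90) ⇒ [θ0=0°, θ1=90°, e=2]
no rival 3-sequence matches.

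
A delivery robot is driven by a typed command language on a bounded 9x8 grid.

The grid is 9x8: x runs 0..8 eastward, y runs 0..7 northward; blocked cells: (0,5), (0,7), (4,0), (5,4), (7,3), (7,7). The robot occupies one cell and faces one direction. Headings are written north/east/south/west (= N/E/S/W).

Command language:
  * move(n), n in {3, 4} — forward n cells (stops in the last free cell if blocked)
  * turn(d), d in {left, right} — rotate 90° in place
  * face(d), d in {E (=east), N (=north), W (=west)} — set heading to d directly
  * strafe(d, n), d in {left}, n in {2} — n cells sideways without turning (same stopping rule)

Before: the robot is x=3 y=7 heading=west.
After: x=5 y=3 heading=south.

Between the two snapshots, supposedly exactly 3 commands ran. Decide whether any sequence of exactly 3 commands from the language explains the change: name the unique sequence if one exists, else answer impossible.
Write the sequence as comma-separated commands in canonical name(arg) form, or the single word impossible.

turn(left), move(4), strafe(left, 2)

key: position moved to (5,3) AND the heading swung to S — translation plus rotation needed
start: x=3 y=7 heading=west
t=1 turn(left) ⇒ x=3 y=7 heading=south
t=2 move(4) ⇒ x=3 y=3 heading=south
t=3 strafe(left, 2) ⇒ x=5 y=3 heading=south
uniquely the one of 512 3-step routes that fits.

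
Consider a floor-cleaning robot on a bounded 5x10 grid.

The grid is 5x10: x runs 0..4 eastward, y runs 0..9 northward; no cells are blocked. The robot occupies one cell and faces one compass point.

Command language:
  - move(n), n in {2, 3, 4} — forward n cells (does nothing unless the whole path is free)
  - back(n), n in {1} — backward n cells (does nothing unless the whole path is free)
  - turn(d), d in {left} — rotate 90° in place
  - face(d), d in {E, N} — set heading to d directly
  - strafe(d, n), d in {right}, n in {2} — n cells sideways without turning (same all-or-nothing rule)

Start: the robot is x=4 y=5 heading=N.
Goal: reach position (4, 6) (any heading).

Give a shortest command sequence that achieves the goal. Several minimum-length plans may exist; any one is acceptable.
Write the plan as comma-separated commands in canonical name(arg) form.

start: x=4 y=5 heading=N
[1] after back(1): x=4 y=4 heading=N
[2] after move(2): x=4 y=6 heading=N
no 1-step plan works, so 2 is optimal.

back(1), move(2)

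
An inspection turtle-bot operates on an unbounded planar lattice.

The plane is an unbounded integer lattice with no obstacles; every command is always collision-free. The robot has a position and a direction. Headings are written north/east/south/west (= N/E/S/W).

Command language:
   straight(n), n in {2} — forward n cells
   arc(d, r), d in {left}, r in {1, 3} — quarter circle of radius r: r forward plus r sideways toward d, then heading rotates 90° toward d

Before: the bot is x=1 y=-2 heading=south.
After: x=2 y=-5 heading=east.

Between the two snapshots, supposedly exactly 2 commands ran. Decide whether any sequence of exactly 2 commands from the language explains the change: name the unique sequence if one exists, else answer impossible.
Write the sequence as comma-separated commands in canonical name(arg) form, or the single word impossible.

straight(2), arc(left, 1)

key: running arc(left, 1) before straight(2) would end elsewhere — order is forced
from: x=1 y=-2 heading=south
[1] after straight(2): x=1 y=-4 heading=south
[2] after arc(left, 1): x=2 y=-5 heading=east
uniquely the one of 9 2-step routes that fits.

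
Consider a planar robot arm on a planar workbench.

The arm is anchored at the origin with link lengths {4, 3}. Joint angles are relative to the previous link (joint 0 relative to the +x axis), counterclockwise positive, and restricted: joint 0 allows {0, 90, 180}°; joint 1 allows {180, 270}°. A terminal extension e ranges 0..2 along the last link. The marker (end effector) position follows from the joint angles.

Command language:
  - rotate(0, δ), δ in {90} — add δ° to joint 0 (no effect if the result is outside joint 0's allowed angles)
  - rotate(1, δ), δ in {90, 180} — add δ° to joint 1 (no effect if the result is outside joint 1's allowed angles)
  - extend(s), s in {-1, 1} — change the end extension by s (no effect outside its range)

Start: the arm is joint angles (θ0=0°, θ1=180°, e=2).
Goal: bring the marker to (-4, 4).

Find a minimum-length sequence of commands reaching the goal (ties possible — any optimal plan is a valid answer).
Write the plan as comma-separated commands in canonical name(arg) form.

t0: joint angles (θ0=0°, θ1=180°, e=2)
step 1 (extend(-1)): joint angles (θ0=0°, θ1=180°, e=1)
step 2 (rotate(0, 90)): joint angles (θ0=90°, θ1=180°, e=1)
step 3 (rotate(0, 90)): joint angles (θ0=180°, θ1=180°, e=1)
step 4 (rotate(1, 90)): joint angles (θ0=180°, θ1=270°, e=1)
minimal: 4 command(s), checked below 4.

extend(-1), rotate(0, 90), rotate(0, 90), rotate(1, 90)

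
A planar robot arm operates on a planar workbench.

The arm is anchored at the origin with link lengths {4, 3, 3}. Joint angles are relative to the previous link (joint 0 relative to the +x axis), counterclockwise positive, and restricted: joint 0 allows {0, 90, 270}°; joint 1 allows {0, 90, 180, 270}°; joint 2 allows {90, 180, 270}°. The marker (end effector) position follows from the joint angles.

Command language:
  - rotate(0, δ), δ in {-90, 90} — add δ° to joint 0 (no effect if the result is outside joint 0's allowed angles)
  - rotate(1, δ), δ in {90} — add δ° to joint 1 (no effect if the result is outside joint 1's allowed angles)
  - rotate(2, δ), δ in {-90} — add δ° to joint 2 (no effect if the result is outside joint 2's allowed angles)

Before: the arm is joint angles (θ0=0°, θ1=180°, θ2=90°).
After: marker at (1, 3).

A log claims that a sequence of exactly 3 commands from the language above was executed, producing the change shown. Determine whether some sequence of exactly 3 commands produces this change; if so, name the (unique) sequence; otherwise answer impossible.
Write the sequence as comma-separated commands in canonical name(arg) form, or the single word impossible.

start: joint angles (θ0=0°, θ1=180°, θ2=90°)
1. rotate(1, 90) → joint angles (θ0=0°, θ1=270°, θ2=90°)
2. rotate(1, 90) → joint angles (θ0=0°, θ1=0°, θ2=90°)
3. rotate(1, 90) → joint angles (θ0=0°, θ1=90°, θ2=90°)
all 64 alternatives checked — unique.

rotate(1, 90), rotate(1, 90), rotate(1, 90)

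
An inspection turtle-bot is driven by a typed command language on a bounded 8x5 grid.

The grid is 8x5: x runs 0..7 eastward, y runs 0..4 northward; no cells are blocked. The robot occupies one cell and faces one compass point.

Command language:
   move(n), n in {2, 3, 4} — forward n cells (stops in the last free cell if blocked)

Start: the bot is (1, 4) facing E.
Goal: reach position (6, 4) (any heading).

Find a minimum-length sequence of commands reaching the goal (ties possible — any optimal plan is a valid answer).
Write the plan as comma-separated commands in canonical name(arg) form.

move(3), move(2)

initial: (1, 4) facing E
t=1 move(3) ⇒ (4, 4) facing E
t=2 move(2) ⇒ (6, 4) facing E
no 1-step plan works, so 2 is optimal.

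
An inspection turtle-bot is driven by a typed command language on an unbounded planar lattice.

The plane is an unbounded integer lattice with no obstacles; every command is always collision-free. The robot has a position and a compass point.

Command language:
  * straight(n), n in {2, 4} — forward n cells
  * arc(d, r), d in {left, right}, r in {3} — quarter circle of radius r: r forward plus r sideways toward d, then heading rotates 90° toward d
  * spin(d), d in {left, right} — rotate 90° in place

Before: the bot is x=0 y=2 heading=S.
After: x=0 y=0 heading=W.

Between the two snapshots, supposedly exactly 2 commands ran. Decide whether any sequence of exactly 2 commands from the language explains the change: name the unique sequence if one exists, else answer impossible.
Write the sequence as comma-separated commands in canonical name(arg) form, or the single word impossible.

key: order matters: swapping straight(2) and spin(right) lands elsewhere
t0: x=0 y=2 heading=S
1. straight(2) → x=0 y=0 heading=S
2. spin(right) → x=0 y=0 heading=W
no other 2-command option fits: unique.

straight(2), spin(right)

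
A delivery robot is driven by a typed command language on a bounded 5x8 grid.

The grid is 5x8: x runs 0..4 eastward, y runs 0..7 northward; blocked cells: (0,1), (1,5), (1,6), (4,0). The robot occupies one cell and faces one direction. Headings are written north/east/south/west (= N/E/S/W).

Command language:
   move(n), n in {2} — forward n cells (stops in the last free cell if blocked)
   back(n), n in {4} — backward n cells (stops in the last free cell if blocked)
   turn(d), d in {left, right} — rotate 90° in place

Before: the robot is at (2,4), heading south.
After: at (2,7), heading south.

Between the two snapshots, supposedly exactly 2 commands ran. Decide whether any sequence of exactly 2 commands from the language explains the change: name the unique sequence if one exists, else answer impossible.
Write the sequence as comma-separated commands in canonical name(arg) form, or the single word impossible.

key: still facing S at the end — nothing in the sequence rotates
begin: at (2,4), heading south
step 1 (back(4)): at (2,7), heading south
step 2 (back(4)): at (2,7), heading south
uniquely the one of 16 2-step routes that fits.

back(4), back(4)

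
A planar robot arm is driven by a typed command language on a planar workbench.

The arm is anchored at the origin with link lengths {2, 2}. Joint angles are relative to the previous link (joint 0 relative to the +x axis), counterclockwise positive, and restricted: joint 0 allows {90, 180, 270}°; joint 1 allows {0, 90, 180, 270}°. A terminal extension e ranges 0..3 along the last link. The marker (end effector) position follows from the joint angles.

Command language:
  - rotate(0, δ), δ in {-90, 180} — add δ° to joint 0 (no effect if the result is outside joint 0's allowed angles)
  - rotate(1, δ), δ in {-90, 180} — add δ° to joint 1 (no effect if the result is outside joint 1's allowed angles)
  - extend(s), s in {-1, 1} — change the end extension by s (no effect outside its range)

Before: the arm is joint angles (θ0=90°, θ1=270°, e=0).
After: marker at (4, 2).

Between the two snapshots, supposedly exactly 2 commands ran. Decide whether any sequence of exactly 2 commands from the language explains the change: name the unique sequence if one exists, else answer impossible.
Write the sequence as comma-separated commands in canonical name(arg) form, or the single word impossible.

extend(1), extend(1)

from: joint angles (θ0=90°, θ1=270°, e=0)
[1] after extend(1): joint angles (θ0=90°, θ1=270°, e=1)
[2] after extend(1): joint angles (θ0=90°, θ1=270°, e=2)
no rival 2-sequence matches.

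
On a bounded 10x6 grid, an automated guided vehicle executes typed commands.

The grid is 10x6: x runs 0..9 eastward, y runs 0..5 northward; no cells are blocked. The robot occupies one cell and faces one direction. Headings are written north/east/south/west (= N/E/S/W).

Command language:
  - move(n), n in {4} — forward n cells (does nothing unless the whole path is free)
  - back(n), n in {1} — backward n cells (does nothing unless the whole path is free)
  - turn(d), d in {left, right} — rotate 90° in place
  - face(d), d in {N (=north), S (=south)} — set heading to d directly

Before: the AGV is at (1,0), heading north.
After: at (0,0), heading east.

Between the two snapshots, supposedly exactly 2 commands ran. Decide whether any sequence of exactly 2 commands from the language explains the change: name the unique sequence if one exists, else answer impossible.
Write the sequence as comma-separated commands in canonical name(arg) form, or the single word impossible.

key: cell and facing (now E) both changed — the 2 commands mix motion and turning
begin: at (1,0), heading north
[1] after turn(right): at (1,0), heading east
[2] after back(1): at (0,0), heading east
uniquely the one of 36 2-step routes that fits.

turn(right), back(1)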